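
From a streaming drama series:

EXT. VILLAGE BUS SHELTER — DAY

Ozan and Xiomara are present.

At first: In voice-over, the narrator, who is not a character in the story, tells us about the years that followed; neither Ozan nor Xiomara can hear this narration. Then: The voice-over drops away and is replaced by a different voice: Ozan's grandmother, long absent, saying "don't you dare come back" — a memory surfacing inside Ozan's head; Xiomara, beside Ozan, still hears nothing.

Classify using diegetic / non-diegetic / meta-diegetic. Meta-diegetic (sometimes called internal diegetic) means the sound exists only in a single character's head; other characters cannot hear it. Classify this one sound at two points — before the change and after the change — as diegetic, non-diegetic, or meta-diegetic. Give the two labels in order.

Before the change: the external narrator addresses only the audience — outside the story world → non-diegetic.
After the change: the replacement voice is a memory inside Ozan's mind specifically → meta-diegetic.

non-diegetic, meta-diegetic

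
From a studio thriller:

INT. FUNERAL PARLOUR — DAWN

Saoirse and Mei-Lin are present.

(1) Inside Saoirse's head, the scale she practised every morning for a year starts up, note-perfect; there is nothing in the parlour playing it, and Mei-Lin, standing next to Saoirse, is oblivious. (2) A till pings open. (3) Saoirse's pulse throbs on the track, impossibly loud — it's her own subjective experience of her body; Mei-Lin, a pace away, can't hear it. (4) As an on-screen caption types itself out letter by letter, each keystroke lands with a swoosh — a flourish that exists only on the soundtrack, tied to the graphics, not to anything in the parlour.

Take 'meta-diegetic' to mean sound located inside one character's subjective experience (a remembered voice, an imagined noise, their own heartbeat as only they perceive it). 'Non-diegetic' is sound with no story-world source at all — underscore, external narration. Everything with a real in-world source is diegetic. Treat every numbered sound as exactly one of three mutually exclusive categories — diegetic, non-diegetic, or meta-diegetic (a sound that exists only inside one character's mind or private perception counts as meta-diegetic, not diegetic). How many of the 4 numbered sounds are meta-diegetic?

(1) the music is a memory playing inside Saoirse's mind alone; no real-world source, Mei-Lin can't hear it → meta-diegetic.
(2) a till is a real object/event in the scene's world → diegetic.
(3) a subjective body sound — Saoirse's private perception, inaudible to Mei-Lin → meta-diegetic.
Sound (4): sound married to a title/caption — outside the diegesis by definition, so non-diegetic.
So 2 of the 4 are meta-diegetic: (1), (3).

2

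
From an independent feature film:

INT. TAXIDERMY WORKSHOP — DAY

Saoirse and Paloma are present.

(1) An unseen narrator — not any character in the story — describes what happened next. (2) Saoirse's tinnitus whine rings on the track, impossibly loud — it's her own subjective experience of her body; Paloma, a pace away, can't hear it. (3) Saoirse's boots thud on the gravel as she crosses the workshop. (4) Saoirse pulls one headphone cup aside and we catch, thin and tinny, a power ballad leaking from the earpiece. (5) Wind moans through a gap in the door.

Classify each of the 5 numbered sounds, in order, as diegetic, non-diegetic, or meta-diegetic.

Sound (1): the narrator exists outside the story world, addressing only the audience, so non-diegetic.
(2) is meta-diegetic: point-of-audition from inside Saoirse's body; not a sound in the room.
(3) Saoirse's footsteps are produced in the story world → diegetic.
(4) the headphones are an on-screen source → diegetic.
(5) it's the actual ambient sound of the location → diegetic.

non-diegetic, meta-diegetic, diegetic, diegetic, diegetic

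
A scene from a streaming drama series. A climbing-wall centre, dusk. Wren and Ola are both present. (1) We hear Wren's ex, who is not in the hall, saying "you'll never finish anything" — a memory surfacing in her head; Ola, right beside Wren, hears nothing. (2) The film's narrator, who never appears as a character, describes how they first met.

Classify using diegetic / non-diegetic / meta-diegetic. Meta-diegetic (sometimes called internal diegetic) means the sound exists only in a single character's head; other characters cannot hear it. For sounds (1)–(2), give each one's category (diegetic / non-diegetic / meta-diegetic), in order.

meta-diegetic, non-diegetic

(1) is meta-diegetic: a remembered line, private to Wren — not present in the room, not audible to Ola.
(2) external voice-over — not a character, not heard by anyone in the scene → non-diegetic.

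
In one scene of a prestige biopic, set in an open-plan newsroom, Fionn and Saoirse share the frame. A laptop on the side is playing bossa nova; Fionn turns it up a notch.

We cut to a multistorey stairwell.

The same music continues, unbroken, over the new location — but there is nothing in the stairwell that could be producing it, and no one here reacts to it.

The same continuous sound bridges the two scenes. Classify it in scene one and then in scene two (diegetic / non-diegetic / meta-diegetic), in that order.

diegetic, non-diegetic

Scene one: a laptop is an on-screen source and Fionn reacts to it → diegetic.
Scene two: there is no source in the stairwell and no one hears it — it's now underscore → non-diegetic.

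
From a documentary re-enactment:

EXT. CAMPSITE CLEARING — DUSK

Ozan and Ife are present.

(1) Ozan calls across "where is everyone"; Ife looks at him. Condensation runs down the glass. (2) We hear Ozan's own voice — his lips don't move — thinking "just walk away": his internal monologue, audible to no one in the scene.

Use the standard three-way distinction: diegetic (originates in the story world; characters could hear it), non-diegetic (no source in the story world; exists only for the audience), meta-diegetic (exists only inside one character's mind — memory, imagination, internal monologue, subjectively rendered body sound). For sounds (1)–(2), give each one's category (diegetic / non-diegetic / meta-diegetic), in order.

diegetic, meta-diegetic

(1) spoken by a character present in the story world → diegetic.
(2) internal monologue — inside Ozan's mind, not spoken into the scene → meta-diegetic.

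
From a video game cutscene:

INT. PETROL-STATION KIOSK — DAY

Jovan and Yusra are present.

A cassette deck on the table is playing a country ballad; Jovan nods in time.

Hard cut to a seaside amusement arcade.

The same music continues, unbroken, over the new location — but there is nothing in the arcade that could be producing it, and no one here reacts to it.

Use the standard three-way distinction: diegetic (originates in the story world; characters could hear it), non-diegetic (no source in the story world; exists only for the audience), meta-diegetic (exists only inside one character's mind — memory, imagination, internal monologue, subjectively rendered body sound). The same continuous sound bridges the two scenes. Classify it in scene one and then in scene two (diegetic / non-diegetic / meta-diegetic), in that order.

Scene one: a cassette deck is an on-screen source and Jovan reacts to it → diegetic.
Scene two: there is no source in the arcade and no one hears it — it's now underscore → non-diegetic.

diegetic, non-diegetic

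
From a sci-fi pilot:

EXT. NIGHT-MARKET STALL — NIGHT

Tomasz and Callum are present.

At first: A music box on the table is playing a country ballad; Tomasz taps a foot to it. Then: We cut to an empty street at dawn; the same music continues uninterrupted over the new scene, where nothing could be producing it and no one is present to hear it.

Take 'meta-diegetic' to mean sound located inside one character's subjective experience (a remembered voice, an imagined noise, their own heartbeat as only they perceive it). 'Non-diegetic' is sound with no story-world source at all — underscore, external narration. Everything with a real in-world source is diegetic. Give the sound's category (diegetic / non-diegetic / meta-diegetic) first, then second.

diegetic, non-diegetic

First: a music box is a real in-scene source and Tomasz reacts to it → diegetic.
Second: there is no longer any in-world source and no one can hear it — it has become underscore → non-diegetic.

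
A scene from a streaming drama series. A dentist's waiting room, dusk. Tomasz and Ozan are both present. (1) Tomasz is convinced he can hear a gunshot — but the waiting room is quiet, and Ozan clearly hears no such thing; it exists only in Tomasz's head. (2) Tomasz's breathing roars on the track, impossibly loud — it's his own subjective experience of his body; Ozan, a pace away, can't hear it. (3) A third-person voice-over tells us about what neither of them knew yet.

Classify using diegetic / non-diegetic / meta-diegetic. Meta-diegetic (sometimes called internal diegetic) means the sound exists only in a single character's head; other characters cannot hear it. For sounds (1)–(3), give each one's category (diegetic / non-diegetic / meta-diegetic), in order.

meta-diegetic, meta-diegetic, non-diegetic

(1) Tomasz alone 'hears' it — an imagined sound, not present in the space → meta-diegetic.
(2) is meta-diegetic: point-of-audition from inside Tomasz's body; not a sound in the room.
(3) commentary laid over the scene from outside the fiction → non-diegetic.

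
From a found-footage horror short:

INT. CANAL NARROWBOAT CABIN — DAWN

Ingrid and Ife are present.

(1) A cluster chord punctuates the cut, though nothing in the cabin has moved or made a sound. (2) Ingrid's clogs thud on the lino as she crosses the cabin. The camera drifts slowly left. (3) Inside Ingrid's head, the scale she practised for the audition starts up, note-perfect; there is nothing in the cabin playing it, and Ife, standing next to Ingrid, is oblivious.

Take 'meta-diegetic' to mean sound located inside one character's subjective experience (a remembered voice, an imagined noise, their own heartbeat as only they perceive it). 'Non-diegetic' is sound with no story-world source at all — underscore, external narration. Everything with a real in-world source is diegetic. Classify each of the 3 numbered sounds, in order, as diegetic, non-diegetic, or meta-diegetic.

non-diegetic, diegetic, meta-diegetic

Sound (1): an editorial stinger — it belongs to the cut, not the story world, so non-diegetic.
(2) it's the physical sound of Ingrid moving in the space → diegetic.
(3) it lives in Ingrid's subjectivity, not in the cabin → meta-diegetic.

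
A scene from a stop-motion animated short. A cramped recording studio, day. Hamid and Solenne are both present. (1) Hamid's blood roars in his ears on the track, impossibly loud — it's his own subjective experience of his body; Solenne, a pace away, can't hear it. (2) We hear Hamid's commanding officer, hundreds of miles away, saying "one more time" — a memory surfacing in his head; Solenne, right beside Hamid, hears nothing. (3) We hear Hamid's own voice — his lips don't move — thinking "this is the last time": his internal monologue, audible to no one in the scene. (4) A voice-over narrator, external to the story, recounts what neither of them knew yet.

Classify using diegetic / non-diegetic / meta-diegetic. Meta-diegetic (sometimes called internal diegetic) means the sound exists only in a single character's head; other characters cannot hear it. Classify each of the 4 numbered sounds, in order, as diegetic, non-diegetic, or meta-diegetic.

meta-diegetic, meta-diegetic, meta-diegetic, non-diegetic

(1) point-of-audition from inside Hamid's body; not a sound in the room → meta-diegetic.
(2) a remembered line, private to Hamid — not present in the room, not audible to Solenne → meta-diegetic.
(3) internal monologue — inside Hamid's mind, not spoken into the scene → meta-diegetic.
Sound (4): commentary laid over the scene from outside the fiction, so non-diegetic.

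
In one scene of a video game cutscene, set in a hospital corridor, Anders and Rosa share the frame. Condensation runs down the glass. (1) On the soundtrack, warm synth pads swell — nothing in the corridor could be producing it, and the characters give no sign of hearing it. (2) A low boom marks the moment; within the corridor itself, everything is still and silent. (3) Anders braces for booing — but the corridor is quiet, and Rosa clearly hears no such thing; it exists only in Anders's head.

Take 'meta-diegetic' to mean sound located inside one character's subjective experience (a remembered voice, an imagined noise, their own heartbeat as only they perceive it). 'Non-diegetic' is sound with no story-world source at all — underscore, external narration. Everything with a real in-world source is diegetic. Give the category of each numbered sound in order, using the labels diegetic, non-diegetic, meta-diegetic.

(1) is non-diegetic: nothing in the corridor produces it and the characters don't hear it — pure soundtrack.
Sound (2): an editorial stinger — it belongs to the cut, not the story world, so non-diegetic.
(3) is meta-diegetic: Anders alone 'hears' it — an imagined sound, not present in the space.

non-diegetic, non-diegetic, meta-diegetic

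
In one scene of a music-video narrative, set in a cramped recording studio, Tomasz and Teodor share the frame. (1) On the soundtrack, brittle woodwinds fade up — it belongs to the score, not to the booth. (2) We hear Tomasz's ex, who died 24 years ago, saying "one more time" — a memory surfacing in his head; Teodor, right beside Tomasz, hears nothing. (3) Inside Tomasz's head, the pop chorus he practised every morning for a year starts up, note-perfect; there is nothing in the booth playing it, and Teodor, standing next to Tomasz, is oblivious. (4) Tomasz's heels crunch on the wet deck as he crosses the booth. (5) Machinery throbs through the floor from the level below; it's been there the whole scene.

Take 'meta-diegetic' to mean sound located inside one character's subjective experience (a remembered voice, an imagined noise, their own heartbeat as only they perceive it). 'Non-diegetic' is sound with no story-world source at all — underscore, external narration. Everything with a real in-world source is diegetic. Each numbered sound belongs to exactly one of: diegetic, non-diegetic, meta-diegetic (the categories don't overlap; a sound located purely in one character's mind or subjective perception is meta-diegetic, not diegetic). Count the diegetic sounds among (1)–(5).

(1) it has no source in the story world and no character can hear it — it's underscore → non-diegetic.
Sound (2): the voice is a memory playing only inside Tomasz's mind; Teodor can't hear it, so meta-diegetic.
Sound (3): the music is a memory playing inside Tomasz's mind alone; no real-world source, Teodor can't hear it, so meta-diegetic.
Sound (4): Tomasz's footsteps are produced in the story world, so diegetic.
(5) is diegetic: machinery is part of the location's real environment.
Diegetic: (4), (5) — that's 2.

2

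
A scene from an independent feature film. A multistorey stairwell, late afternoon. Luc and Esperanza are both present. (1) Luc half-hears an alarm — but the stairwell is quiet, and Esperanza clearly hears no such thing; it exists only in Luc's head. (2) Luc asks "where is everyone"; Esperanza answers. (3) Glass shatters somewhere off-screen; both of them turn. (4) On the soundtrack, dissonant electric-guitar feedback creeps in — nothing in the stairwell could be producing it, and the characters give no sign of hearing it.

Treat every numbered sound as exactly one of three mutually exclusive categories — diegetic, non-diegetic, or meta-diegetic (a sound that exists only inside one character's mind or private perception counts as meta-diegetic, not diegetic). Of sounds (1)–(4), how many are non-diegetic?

1

(1) is meta-diegetic: the sound is imagined by Luc; nothing in the story world is producing it and Esperanza can't hear it.
(2) is diegetic: on-screen dialogue — Luc speaks and Esperanza is there to hear.
Sound (3): the sound comes from glass physically present in the location, so diegetic.
(4) is non-diegetic: nothing in the stairwell produces it and the characters don't hear it — pure soundtrack.
So 1 of the 4 is non-diegetic: (4).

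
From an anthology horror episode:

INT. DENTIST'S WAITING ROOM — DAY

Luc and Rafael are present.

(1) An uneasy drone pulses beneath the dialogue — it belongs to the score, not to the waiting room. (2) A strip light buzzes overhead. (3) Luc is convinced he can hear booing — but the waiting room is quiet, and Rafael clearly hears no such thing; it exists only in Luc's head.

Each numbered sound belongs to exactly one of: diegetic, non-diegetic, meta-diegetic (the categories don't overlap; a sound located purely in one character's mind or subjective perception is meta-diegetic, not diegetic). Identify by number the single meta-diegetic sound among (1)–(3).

(1) is non-diegetic: score with no on-screen or off-screen source; it exists for the audience alone.
(2) it's the actual ambient sound of the location → diegetic.
Sound (3): subjective to Luc: the waiting room is silent and Rafael hears nothing, so meta-diegetic.
Only (3) is meta-diegetic.

3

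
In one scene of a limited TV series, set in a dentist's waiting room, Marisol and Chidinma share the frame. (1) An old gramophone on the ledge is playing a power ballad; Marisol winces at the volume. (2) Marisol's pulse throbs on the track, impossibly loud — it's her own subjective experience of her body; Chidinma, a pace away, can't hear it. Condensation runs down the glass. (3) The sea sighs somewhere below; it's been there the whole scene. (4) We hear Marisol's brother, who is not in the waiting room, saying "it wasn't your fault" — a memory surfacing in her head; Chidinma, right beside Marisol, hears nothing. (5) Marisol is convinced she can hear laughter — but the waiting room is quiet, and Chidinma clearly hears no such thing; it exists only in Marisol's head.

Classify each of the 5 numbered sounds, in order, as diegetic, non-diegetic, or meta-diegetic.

diegetic, meta-diegetic, diegetic, meta-diegetic, meta-diegetic

(1) an old gramophone is a physical source in the scene and Marisol reacts to it → diegetic.
(2) is meta-diegetic: it's Marisol's internal bodily sensation rendered as sound; only Marisol 'hears' it.
Sound (3): it's the actual ambient sound of the location, so diegetic.
(4) is meta-diegetic: it's Marisol's recollection rendered as sound; the other character can't hear it.
Sound (5): Marisol alone 'hears' it — an imagined sound, not present in the space, so meta-diegetic.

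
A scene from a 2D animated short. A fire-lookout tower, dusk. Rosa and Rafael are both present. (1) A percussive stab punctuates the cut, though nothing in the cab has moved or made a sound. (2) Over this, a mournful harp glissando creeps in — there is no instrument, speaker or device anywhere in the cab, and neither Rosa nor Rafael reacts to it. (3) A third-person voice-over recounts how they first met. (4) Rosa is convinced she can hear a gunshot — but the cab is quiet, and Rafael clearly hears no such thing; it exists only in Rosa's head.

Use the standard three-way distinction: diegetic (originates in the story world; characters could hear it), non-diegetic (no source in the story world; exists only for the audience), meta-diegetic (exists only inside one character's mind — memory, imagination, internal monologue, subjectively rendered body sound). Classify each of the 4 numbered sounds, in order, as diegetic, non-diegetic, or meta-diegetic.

non-diegetic, non-diegetic, non-diegetic, meta-diegetic

Sound (1): an editorial stinger — it belongs to the cut, not the story world, so non-diegetic.
(2) it has no source in the story world and no character can hear it — it's underscore → non-diegetic.
Sound (3): external voice-over — not a character, not heard by anyone in the scene, so non-diegetic.
(4) Rosa alone 'hears' it — an imagined sound, not present in the space → meta-diegetic.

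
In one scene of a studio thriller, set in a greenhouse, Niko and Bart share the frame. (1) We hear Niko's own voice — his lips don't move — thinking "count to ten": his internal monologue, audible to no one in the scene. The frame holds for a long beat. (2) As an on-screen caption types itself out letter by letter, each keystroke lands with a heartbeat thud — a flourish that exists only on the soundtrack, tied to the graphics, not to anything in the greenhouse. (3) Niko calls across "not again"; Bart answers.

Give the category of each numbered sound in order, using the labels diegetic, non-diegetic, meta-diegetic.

meta-diegetic, non-diegetic, diegetic

Sound (1): internal monologue — inside Niko's mind, not spoken into the scene, so meta-diegetic.
(2) the caption isn't part of the story world, so neither is the sound tied to it → non-diegetic.
Sound (3): Niko is a character speaking aloud in the scene, so diegetic.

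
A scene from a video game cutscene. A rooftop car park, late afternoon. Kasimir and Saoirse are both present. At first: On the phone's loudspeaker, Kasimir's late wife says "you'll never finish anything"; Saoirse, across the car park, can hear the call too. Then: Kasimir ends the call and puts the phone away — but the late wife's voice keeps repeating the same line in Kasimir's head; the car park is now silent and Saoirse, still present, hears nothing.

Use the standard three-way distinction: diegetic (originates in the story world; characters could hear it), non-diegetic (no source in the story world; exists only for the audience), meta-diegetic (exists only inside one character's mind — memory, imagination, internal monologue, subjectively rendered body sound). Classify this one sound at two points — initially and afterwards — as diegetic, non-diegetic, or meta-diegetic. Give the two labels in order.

Initially: the loudspeaker is an in-world source; both Kasimir and Saoirse hear the call → diegetic.
Afterwards: with the phone off, the voice continues only as Kasimir's private mental replay — Saoirse can't hear it → meta-diegetic.

diegetic, meta-diegetic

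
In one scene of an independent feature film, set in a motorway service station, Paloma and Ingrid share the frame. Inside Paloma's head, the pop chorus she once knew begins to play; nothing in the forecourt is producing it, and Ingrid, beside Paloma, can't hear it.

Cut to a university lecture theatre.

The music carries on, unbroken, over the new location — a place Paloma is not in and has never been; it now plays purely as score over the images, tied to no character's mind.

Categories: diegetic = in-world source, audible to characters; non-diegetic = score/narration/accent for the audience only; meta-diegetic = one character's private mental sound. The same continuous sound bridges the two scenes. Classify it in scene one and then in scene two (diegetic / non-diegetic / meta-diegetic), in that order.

meta-diegetic, non-diegetic

Scene one: the music exists only inside Paloma's mind; Ingrid can't hear it → meta-diegetic.
Scene two: it's detached from Paloma entirely and plays over unrelated images with no in-world source — conventional underscore → non-diegetic.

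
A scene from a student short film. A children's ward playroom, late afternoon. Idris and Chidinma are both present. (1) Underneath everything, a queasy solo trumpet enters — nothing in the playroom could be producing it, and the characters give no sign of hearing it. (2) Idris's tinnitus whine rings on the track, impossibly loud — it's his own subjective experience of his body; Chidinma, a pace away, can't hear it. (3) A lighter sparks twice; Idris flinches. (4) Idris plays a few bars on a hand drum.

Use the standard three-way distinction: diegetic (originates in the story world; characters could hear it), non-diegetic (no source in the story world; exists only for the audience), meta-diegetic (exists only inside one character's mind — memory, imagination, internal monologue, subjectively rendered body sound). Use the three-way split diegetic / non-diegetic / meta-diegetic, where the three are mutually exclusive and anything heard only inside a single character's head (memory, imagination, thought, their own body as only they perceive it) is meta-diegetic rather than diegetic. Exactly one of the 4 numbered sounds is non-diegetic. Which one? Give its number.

1

(1) score with no on-screen or off-screen source; it exists for the audience alone → non-diegetic.
Sound (2): point-of-audition from inside Idris's body; not a sound in the room, so meta-diegetic.
(3) the sound comes from a lighter physically present in the location → diegetic.
Sound (4): the instrument and the performer are both in the scene, so diegetic.
Only (1) is non-diegetic.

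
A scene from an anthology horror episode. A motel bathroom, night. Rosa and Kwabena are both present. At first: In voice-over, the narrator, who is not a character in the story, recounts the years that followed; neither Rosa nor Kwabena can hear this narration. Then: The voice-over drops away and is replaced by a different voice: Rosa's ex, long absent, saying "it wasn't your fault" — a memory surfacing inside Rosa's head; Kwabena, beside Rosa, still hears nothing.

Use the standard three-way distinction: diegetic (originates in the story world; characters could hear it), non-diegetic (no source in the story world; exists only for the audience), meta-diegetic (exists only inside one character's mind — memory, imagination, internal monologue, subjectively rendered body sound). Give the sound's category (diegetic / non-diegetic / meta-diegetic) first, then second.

non-diegetic, meta-diegetic

First: the external narrator addresses only the audience — outside the story world → non-diegetic.
Second: the replacement voice is a memory inside Rosa's mind specifically → meta-diegetic.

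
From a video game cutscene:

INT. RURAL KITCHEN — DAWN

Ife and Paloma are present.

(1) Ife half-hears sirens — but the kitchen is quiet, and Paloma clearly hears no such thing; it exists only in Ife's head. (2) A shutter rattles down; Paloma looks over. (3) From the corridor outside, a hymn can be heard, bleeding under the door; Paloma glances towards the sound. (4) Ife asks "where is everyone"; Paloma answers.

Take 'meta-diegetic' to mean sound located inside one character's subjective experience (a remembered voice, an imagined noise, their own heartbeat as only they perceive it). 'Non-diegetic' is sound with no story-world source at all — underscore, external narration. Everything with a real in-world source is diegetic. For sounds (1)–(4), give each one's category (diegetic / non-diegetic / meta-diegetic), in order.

(1) is meta-diegetic: the sound is imagined by Ife; nothing in the story world is producing it and Paloma can't hear it.
(2) an in-world source (a shutter); characters could hear it → diegetic.
Sound (3): off-screen diegetic: the source is out of frame but still in the story's space, so diegetic.
(4) spoken by a character present in the story world → diegetic.

meta-diegetic, diegetic, diegetic, diegetic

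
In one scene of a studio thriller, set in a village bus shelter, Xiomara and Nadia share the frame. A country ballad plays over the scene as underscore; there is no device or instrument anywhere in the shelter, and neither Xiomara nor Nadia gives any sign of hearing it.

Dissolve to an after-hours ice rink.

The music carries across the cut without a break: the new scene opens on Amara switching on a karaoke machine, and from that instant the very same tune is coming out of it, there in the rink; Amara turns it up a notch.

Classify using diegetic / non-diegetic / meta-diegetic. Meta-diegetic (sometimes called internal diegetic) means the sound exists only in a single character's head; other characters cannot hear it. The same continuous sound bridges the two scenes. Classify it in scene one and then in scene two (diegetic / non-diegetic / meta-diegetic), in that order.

Scene one: there's no in-world source anywhere and no character hears it — underscore for the audience only → non-diegetic.
Scene two: once Amara turns on a karaoke machine, the music has a real source in the story world and Amara reacts to it → diegetic.

non-diegetic, diegetic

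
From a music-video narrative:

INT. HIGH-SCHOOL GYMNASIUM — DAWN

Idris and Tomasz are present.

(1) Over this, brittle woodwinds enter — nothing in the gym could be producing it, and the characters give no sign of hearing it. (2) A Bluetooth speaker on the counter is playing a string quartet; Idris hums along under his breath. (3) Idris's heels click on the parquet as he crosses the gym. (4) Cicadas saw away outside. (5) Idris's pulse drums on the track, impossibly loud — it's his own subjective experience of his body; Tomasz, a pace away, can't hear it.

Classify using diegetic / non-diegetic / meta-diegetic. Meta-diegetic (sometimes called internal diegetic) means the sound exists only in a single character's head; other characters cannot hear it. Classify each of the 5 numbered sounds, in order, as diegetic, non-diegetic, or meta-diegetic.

(1) it has no source in the story world and no character can hear it — it's underscore → non-diegetic.
Sound (2): the music comes from an on-screen device that Idris responds to, so diegetic.
(3) is diegetic: a character's body making contact with the set — an in-world sound.
Sound (4): ambient/room sound belonging to the story's physical space, so diegetic.
(5) is meta-diegetic: a subjective body sound — Idris's private perception, inaudible to Tomasz.

non-diegetic, diegetic, diegetic, diegetic, meta-diegetic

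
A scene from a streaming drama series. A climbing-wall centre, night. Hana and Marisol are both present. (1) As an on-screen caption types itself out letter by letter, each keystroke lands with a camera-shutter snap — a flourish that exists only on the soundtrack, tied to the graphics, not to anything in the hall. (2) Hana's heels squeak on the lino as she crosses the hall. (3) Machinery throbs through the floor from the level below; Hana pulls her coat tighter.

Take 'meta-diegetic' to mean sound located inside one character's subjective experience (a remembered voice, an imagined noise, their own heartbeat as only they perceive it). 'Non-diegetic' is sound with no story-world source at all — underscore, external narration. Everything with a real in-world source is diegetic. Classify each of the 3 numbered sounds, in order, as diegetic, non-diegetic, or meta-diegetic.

(1) the caption isn't part of the story world, so neither is the sound tied to it → non-diegetic.
Sound (2): it's the physical sound of Hana moving in the space, so diegetic.
(3) machinery is part of the location's real environment → diegetic.

non-diegetic, diegetic, diegetic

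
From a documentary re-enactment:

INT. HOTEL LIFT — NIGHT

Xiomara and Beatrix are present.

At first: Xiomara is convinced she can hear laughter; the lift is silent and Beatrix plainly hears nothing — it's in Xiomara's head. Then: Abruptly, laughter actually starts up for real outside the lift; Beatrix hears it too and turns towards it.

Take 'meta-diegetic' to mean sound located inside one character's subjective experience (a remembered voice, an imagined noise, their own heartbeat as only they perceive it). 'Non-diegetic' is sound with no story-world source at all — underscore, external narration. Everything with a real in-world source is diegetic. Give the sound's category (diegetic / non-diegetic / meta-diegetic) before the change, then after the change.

Before the change: only Xiomara 'hears' it — imagined, in her mind → meta-diegetic.
After the change: now there's a real external source and Beatrix hears it too — in the story world → diegetic.

meta-diegetic, diegetic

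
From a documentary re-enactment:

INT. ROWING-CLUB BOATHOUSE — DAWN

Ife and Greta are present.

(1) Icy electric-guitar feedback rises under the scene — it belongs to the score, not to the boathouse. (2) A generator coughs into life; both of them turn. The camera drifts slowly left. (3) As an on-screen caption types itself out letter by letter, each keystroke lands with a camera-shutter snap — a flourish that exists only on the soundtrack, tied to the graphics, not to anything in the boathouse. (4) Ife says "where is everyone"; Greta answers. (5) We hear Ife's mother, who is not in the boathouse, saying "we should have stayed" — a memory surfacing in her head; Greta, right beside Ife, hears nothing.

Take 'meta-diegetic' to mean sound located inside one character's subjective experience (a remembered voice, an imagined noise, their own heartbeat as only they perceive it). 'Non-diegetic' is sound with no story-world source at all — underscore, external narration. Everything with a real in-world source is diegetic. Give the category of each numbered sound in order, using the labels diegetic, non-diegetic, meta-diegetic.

non-diegetic, diegetic, non-diegetic, diegetic, meta-diegetic

(1) is non-diegetic: it has no source in the story world and no character can hear it — it's underscore.
Sound (2): the sound comes from a generator physically present in the location, so diegetic.
(3) the caption isn't part of the story world, so neither is the sound tied to it → non-diegetic.
Sound (4): Ife is a character speaking aloud in the scene, so diegetic.
Sound (5): a remembered line, private to Ife — not present in the room, not audible to Greta, so meta-diegetic.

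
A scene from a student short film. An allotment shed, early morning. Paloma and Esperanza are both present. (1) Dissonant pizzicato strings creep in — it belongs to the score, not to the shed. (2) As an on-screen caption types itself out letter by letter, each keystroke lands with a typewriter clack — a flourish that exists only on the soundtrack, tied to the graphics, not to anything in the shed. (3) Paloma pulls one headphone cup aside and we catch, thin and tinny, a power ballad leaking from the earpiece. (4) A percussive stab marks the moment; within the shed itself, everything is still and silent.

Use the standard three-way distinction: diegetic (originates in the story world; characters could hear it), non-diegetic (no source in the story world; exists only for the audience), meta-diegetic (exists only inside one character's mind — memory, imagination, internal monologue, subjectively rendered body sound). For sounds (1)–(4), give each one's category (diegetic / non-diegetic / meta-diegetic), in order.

non-diegetic, non-diegetic, diegetic, non-diegetic

(1) it has no source in the story world and no character can hear it — it's underscore → non-diegetic.
Sound (2): it accompanies on-screen graphics, not anything inside the story world, so non-diegetic.
Sound (3): the headphones are an on-screen source, so diegetic.
(4) is non-diegetic: an editorial stinger — it belongs to the cut, not the story world.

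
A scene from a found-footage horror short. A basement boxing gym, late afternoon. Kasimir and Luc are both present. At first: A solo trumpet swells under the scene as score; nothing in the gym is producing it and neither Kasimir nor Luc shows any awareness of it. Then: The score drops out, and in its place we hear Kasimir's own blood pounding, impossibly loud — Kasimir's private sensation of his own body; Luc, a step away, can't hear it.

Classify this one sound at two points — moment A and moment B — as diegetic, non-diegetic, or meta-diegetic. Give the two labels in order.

Moment A: underscore with no in-world source, inaudible to the characters → non-diegetic.
Moment B: the body sound is Kasimir's subjective perception alone — Luc can't hear it → meta-diegetic.

non-diegetic, meta-diegetic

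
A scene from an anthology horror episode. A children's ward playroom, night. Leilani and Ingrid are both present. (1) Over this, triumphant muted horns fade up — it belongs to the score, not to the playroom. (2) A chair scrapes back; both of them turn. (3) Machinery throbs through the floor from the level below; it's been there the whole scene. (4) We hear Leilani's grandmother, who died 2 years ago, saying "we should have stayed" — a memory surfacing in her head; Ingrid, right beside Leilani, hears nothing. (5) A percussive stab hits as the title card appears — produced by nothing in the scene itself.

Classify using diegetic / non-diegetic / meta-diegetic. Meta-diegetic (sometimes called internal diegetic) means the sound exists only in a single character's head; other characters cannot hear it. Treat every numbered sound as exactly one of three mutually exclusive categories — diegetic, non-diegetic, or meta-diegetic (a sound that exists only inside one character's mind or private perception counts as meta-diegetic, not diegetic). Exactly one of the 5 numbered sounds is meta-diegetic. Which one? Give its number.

(1) nothing in the playroom produces it and the characters don't hear it — pure soundtrack → non-diegetic.
(2) is diegetic: a chair is a real object/event in the scene's world.
(3) is diegetic: it's the actual ambient sound of the location.
(4) it's Leilani's recollection rendered as sound; the other character can't hear it → meta-diegetic.
(5) is non-diegetic: nothing in the scene produces it; it's an accent added for the audience.
Only (4) is meta-diegetic.

4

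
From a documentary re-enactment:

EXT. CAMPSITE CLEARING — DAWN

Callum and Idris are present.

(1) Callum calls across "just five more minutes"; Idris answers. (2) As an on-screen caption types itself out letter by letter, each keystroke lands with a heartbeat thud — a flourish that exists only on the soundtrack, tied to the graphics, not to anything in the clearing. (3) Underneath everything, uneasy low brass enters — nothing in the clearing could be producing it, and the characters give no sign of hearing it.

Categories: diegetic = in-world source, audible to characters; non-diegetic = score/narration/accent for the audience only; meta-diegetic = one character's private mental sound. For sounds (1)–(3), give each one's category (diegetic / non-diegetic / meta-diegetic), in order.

(1) Callum is a character speaking aloud in the scene → diegetic.
(2) is non-diegetic: sound married to a title/caption — outside the diegesis by definition.
(3) is non-diegetic: nothing in the clearing produces it and the characters don't hear it — pure soundtrack.

diegetic, non-diegetic, non-diegetic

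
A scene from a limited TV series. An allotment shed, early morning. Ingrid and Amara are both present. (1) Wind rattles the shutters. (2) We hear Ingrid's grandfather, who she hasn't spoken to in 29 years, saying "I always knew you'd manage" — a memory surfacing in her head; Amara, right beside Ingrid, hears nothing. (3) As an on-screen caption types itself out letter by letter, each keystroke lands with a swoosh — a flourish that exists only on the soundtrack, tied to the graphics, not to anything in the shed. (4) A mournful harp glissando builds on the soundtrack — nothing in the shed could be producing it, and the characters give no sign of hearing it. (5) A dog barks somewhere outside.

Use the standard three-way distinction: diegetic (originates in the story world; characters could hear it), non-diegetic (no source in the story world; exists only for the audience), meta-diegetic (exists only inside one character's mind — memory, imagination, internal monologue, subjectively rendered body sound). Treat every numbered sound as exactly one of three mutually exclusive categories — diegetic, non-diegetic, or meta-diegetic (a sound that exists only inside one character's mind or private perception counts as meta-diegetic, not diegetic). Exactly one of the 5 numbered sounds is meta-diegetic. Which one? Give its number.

2

Sound (1): wind is part of the location's real environment, so diegetic.
(2) a remembered line, private to Ingrid — not present in the room, not audible to Amara → meta-diegetic.
Sound (3): it accompanies on-screen graphics, not anything inside the story world, so non-diegetic.
Sound (4): score with no on-screen or off-screen source; it exists for the audience alone, so non-diegetic.
(5) a dog is a real object/event in the scene's world → diegetic.
Only (2) is meta-diegetic.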